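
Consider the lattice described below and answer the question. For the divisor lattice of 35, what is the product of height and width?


Height = length of longest chain minus 1; width = size of largest antichain.
A maximum chain: 1 | 7 | 35  (height 2).
A maximum antichain: {5, 7}  (width 2).
Product = 2 * 2 = 4


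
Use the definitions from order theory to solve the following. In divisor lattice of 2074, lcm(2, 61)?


Join=lcm.
gcd(2,61)=1
lcm=122


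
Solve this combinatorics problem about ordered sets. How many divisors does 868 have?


Divisors of 868: [1, 2, 4, 7, 14, 28, 31, 62, 124, 217, 434, 868]
Count: 12


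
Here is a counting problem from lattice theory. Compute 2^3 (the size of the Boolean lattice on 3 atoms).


Power set = 2^n.
2^3 = 8


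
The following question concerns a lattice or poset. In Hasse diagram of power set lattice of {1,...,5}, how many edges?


A cover relation a -< b holds when a < b with no c strictly between.
Cover relations:
  {} -< {1}
  {} -< {2}
  {} -< {3}
  {} -< {4}
  {} -< {5}
  {1} -< {1,2}
  {1} -< {1,3}
  {1} -< {1,4}
  ...72 more
Total: 80


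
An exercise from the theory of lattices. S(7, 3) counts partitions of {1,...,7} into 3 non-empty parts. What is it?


S(n,k) = k*S(n-1,k) + S(n-1,k-1).
S(6,3) = 90, S(6,2) = 31
S(7,3) = 3*90 + 31 = 270 + 31
S(7,3) = 301


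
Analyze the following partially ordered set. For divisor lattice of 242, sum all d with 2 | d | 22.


Interval [2,22] in divisors of 242: [2, 22]
Sum = 24


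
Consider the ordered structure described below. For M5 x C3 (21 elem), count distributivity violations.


Distributive law: a ^ (b v c) = (a ^ b) v (a ^ c).
Check all 21^3 = 9261 ordered triples (a,b,c).
  e.g. a=(a1,0), b=(a2,0), c=(a3,0): lhs=(a1,0) != rhs=(0,0)
  e.g. a=(a1,0), b=(a2,0), c=(a3,1): lhs=(a1,0) != rhs=(0,0)
Total violating triples: 1620


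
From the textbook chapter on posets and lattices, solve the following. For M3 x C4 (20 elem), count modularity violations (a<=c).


Modular law: if a <= c then a v (b ^ c) = (a v b) ^ c.
Check all triples (a,b,c) with a <= c among 20 elements.
This lattice is modular (diamonds M_m and their chain-products are modular).
Total violating triples: 0


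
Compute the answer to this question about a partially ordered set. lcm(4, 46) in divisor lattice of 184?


Join=lcm.
gcd(4,46)=2
lcm=92


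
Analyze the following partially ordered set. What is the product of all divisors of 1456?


Divisors of 1456: [1, 2, 4, 7, 8, 13, 14, 16, 26, 28, 52, 56, 91, 104, 112, 182, 208, 364, 728, 1456]
Product = n^(d(n)/2) = 1456^(20/2)
Product = 42816754991425141257901415858176


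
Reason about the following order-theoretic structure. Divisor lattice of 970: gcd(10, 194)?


Meet=gcd.
gcd(10,194)=2


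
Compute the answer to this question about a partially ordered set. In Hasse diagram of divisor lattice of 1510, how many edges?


A cover relation a -< b holds when a < b with no c strictly between.
Cover relations:
  1 -< 2
  1 -< 5
  1 -< 151
  2 -< 10
  2 -< 302
  5 -< 10
  5 -< 755
  10 -< 1510
  ...4 more
Total: 12


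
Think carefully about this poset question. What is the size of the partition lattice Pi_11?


B(n) = number of set partitions of an n-element set.
B(n) satisfies the recurrence: B(n+1) = sum_k C(n,k)*B(k).
B(11) = 678570


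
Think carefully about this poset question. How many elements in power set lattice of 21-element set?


Power set = 2^n.
2^21 = 2097152


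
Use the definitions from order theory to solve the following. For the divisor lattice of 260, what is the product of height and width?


Height = length of longest chain minus 1; width = size of largest antichain.
A maximum chain: 1 | 13 | 65 | 130 | 260  (height 4).
A maximum antichain: {4, 10, 26, 65}  (width 4).
Product = 4 * 4 = 16


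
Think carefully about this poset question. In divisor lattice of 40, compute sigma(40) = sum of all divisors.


sigma(n) = sum of divisors.
Divisors of 40: [1, 2, 4, 5, 8, 10, 20, 40]
Sum = 90


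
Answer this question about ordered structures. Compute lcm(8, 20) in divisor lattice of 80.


In a divisor lattice, join = lcm (least common multiple).
gcd(8,20) = 4
lcm(8,20) = 8*20/gcd = 160/4 = 40


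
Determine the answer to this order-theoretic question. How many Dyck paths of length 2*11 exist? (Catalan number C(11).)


C(n) = C(2n, n) / (n+1).
C(22, 11) = 705432
C(11) = 705432 / 12 = 58786


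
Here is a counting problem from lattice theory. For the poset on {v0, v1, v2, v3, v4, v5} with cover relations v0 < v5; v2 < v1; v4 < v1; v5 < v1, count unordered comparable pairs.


A comparable pair {a,b} has a < b or b < a in the order.
Count unordered pairs where one element is strictly below the other.
Examples: {v0,v1}, {v0,v5}, {v1,v2}, {v1,v4}, ...
Total comparable pairs: 5


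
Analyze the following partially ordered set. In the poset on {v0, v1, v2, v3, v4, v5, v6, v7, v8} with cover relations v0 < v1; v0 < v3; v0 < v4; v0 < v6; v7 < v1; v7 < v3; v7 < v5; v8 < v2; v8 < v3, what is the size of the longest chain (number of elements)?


A chain is a totally ordered subset; we count the number of elements in a maximum chain.
Compute, for each element x, the size of the longest chain ending at x:
  v0: 1
  v7: 1
  v8: 1
  v2: 2
  v4: 2
  v5: 2
  ...
A maximum chain: v0 < v1
Number of elements in the longest chain: 2


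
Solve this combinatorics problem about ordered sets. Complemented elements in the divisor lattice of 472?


An element a is complemented if some b has a meet b = bottom, a join b = top.
a is complemented iff gcd(a, n/a)=1, i.e. a is a unitary divisor of 472.
Complemented elements: 1, 8, 59, 472
Count: 4


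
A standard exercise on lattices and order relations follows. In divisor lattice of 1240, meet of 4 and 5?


In a divisor lattice, meet = gcd (greatest common divisor).
By Euclidean algorithm or factoring: gcd(4,5) = 1


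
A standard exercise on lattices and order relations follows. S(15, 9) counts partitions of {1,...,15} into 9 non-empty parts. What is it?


S(n,k) = k*S(n-1,k) + S(n-1,k-1).
S(14,9) = 5135130, S(14,8) = 20912320
S(15,9) = 9*5135130 + 20912320 = 46216170 + 20912320
S(15,9) = 67128490


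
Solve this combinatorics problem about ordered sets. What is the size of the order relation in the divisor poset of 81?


The order relation is {(a,b) : a <= b}, reflexive so it includes (a,a).
Examples: (1,1), (1,27), (1,3), (1,81), (1,9), ...
Total ordered pairs: 15


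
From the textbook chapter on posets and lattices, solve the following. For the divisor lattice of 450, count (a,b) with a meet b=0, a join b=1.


Complement pair (a,b): a meet b = bottom, a join b = top.
Here: gcd(a,b)=1 and lcm(a,b)=450, i.e. a*b=450 with a,b coprime.
Pairs found: (1,450), (2,225), (9,50), (18,25), ... (4 more)
Total ordered pairs: 8


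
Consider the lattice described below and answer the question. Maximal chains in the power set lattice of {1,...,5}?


A maximal chain goes from the minimum element to a maximal element via cover relations.
Counting all min-to-max paths in the cover graph.
Total maximal chains: 120


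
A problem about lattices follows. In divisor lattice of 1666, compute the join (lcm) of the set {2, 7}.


In a divisor lattice, join = lcm (least common multiple).
Compute lcm iteratively: start with first element, then lcm(current, next).
Elements: [2, 7]
lcm(2,7) = 14
Final lcm = 14


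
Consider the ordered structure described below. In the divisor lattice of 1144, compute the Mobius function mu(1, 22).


In a divisor lattice, mu(a,b) = mu(b/a) where mu is the classical Mobius function.
b/a = 22/1 = 22
Prime factorization of 22: primes [2, 11]
22 is squarefree with 2 prime factor(s), so mu(22) = (-1)^2 = 1


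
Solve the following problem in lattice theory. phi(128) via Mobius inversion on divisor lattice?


phi(n) = n * prod_{p|n} (1 - 1/p).
Prime divisors of 128: [2]
phi(128) = 128 * (1 - 1/2)
phi(128) = 64


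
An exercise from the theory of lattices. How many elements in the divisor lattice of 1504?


Divisors of 1504: [1, 2, 4, 8, 16, 32, 47, 94, 188, 376, 752, 1504]
Count: 12


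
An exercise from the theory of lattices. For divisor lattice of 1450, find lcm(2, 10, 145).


In a divisor lattice, join = lcm (least common multiple).
Compute lcm iteratively: start with first element, then lcm(current, next).
Elements: [2, 10, 145]
lcm(2,10) = 10
lcm(10,145) = 290
Final lcm = 290


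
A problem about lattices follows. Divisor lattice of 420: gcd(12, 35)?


Meet=gcd.
gcd(12,35)=1


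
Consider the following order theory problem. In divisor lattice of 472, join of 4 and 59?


In a divisor lattice, join = lcm (least common multiple).
gcd(4,59) = 1
lcm(4,59) = 4*59/gcd = 236/1 = 236


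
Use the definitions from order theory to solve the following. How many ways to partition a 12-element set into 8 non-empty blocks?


S(n,k) = k*S(n-1,k) + S(n-1,k-1).
S(11,8) = 11880, S(11,7) = 63987
S(12,8) = 8*11880 + 63987 = 95040 + 63987
S(12,8) = 159027


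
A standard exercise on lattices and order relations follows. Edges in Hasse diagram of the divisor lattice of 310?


A cover relation a -< b holds when a < b with no c strictly between.
Cover relations:
  1 -< 2
  1 -< 5
  1 -< 31
  2 -< 10
  2 -< 62
  5 -< 10
  5 -< 155
  10 -< 310
  ...4 more
Total: 12


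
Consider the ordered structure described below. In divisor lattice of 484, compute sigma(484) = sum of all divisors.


sigma(n) = sum of divisors.
Divisors of 484: [1, 2, 4, 11, 22, 44, 121, 242, 484]
Sum = 931


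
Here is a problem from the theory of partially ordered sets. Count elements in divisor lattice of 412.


Divisors of 412: [1, 2, 4, 103, 206, 412]
Count: 6


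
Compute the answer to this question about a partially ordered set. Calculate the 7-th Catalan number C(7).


C(n) = C(2n, n) / (n+1).
C(14, 7) = 3432
C(7) = 3432 / 8 = 429


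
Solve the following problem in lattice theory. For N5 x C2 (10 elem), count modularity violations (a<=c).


Modular law: if a <= c then a v (b ^ c) = (a v b) ^ c.
Check all triples (a,b,c) with a <= c among 10 elements.
  e.g. a=(a,0), b=(c,0), c=(b,0): lhs=(a,0) != rhs=(b,0)
  e.g. a=(a,0), b=(c,1), c=(b,0): lhs=(a,0) != rhs=(b,0)
Total violating triples: 6


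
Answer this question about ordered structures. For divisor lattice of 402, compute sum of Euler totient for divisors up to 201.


Divisors of 402 up to 201: [1, 2, 3, 6, 67, 134, 201]
phi values: [1, 1, 2, 2, 66, 66, 132]
Sum = 270


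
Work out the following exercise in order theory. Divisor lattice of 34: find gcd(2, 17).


In a divisor lattice, meet = gcd (greatest common divisor).
By Euclidean algorithm or factoring: gcd(2,17) = 1


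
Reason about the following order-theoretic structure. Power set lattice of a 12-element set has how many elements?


Power set = 2^n.
2^12 = 4096


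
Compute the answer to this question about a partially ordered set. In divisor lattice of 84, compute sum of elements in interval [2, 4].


Interval [2,4] in divisors of 84: [2, 4]
Sum = 6


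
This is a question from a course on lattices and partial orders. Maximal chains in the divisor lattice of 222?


A maximal chain goes from the minimum element to a maximal element via cover relations.
Counting all min-to-max paths in the cover graph.
Total maximal chains: 6


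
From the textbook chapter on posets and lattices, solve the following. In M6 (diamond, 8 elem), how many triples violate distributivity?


Distributive law: a ^ (b v c) = (a ^ b) v (a ^ c).
Check all 8^3 = 512 ordered triples (a,b,c).
  e.g. a=a1, b=a2, c=a3: lhs=a1 != rhs=0
  e.g. a=a1, b=a2, c=a4: lhs=a1 != rhs=0
Total violating triples: 120


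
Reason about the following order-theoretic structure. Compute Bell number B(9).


B(n) = number of set partitions of an n-element set.
B(n) satisfies the recurrence: B(n+1) = sum_k C(n,k)*B(k).
B(9) = 21147


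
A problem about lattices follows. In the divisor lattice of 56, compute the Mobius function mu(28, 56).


In a divisor lattice, mu(a,b) = mu(b/a) where mu is the classical Mobius function.
b/a = 56/28 = 2
Prime factorization of 2: primes [2]
2 is squarefree with 1 prime factor(s), so mu(2) = (-1)^1 = -1


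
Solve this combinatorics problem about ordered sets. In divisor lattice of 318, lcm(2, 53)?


Join=lcm.
gcd(2,53)=1
lcm=106


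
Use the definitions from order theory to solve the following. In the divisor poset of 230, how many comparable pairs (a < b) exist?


A comparable pair {a,b} has a < b or b < a in the order.
Count unordered pairs where one element is strictly below the other.
Examples: {1,2}, {1,5}, {1,10}, {1,23}, ...
Total comparable pairs: 19


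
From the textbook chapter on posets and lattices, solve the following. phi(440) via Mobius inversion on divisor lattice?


phi(n) = n * prod_{p|n} (1 - 1/p).
Prime divisors of 440: [2, 5, 11]
phi(440) = 440 * (1 - 1/2) * (1 - 1/5) * (1 - 1/11)
phi(440) = 160


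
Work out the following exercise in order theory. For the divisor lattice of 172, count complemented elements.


An element a is complemented if some b has a meet b = bottom, a join b = top.
a is complemented iff gcd(a, n/a)=1, i.e. a is a unitary divisor of 172.
Complemented elements: 1, 4, 43, 172
Count: 4


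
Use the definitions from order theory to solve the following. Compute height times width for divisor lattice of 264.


Height = length of longest chain minus 1; width = size of largest antichain.
A maximum chain: 1 | 11 | 33 | 66 | 132 | 264  (height 5).
A maximum antichain: {4, 6, 22, 33}  (width 4).
Product = 5 * 4 = 20


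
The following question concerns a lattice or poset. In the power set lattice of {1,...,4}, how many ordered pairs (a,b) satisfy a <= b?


The order relation is {(a,b) : a <= b}, reflexive so it includes (a,a).
Examples: ({},{}), ({},{1,2}), ({},{1,2,3}), ({},{1,2,3,4}), ({},{1,2,4}), ...
Total ordered pairs: 81


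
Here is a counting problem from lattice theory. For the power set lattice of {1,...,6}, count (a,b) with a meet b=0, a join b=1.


Complement pair (a,b): a meet b = bottom, a join b = top.
Here: A intersect B = {} and A union B = {1,...,6}.
Pairs found: ({},{1,2,3,4,5,6}), ({1},{2,3,4,5,6}), ({2},{1,3,4,5,6}), ({3},{1,2,4,5,6}), ... (60 more)
Total ordered pairs: 64


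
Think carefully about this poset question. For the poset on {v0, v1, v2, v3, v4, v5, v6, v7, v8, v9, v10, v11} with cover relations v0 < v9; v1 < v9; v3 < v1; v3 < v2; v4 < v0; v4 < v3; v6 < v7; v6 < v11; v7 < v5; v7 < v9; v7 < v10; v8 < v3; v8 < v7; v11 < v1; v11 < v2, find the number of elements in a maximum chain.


A chain is a totally ordered subset; we count the number of elements in a maximum chain.
Compute, for each element x, the size of the longest chain ending at x:
  v4: 1
  v6: 1
  v8: 1
  v0: 2
  v11: 2
  v3: 2
  ...
A maximum chain: v4 < v3 < v1 < v9
Number of elements in the longest chain: 4


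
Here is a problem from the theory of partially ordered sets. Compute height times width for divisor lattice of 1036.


Height = length of longest chain minus 1; width = size of largest antichain.
A maximum chain: 1 | 37 | 259 | 518 | 1036  (height 4).
A maximum antichain: {4, 14, 74, 259}  (width 4).
Product = 4 * 4 = 16


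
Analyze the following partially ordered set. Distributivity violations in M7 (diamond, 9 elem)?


Distributive law: a ^ (b v c) = (a ^ b) v (a ^ c).
Check all 9^3 = 729 ordered triples (a,b,c).
  e.g. a=a1, b=a2, c=a3: lhs=a1 != rhs=0
  e.g. a=a1, b=a2, c=a4: lhs=a1 != rhs=0
Total violating triples: 210


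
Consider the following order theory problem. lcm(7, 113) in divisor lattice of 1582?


Join=lcm.
gcd(7,113)=1
lcm=791


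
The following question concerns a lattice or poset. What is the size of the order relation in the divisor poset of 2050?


The order relation is {(a,b) : a <= b}, reflexive so it includes (a,a).
Examples: (1,1), (1,10), (1,1025), (1,2), (1,205), ...
Total ordered pairs: 54


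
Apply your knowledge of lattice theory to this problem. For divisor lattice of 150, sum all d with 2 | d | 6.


Interval [2,6] in divisors of 150: [2, 6]
Sum = 8


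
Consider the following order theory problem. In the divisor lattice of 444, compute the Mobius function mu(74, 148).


In a divisor lattice, mu(a,b) = mu(b/a) where mu is the classical Mobius function.
b/a = 148/74 = 2
Prime factorization of 2: primes [2]
2 is squarefree with 1 prime factor(s), so mu(2) = (-1)^1 = -1


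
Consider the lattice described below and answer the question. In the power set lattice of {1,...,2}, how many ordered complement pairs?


Complement pair (a,b): a meet b = bottom, a join b = top.
Here: A intersect B = {} and A union B = {1,...,2}.
Pairs found: ({},{1,2}), ({1},{2}), ({2},{1}), ({1,2},{})
Total ordered pairs: 4


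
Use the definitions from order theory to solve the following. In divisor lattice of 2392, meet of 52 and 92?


In a divisor lattice, meet = gcd (greatest common divisor).
By Euclidean algorithm or factoring: gcd(52,92) = 4


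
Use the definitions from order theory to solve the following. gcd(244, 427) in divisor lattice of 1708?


Meet=gcd.
gcd(244,427)=61


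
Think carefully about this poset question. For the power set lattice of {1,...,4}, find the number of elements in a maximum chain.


A chain is a totally ordered subset; we count the number of elements in a maximum chain.
Compute, for each element x, the size of the longest chain ending at x:
  {}: 1
  {1}: 2
  {2}: 2
  {3}: 2
  {4}: 2
  {1,2}: 3
  ...
A maximum chain: {} < {1} < {1,2} < {1,2,3} < {1,2,3,4}
Number of elements in the longest chain: 5


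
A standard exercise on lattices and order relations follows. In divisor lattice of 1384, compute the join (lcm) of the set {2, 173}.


In a divisor lattice, join = lcm (least common multiple).
Compute lcm iteratively: start with first element, then lcm(current, next).
Elements: [2, 173]
lcm(2,173) = 346
Final lcm = 346


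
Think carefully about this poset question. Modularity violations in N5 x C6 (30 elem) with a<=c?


Modular law: if a <= c then a v (b ^ c) = (a v b) ^ c.
Check all triples (a,b,c) with a <= c among 30 elements.
  e.g. a=(a,0), b=(c,0), c=(b,0): lhs=(a,0) != rhs=(b,0)
  e.g. a=(a,0), b=(c,1), c=(b,0): lhs=(a,0) != rhs=(b,0)
Total violating triples: 126


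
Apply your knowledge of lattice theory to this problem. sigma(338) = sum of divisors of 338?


sigma(n) = sum of divisors.
Divisors of 338: [1, 2, 13, 26, 169, 338]
Sum = 549


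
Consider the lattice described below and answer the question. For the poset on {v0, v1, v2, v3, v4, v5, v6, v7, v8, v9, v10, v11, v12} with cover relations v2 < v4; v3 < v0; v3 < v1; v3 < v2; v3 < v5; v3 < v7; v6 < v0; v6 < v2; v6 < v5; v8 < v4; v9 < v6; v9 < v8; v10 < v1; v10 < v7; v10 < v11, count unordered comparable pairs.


A comparable pair {a,b} has a < b or b < a in the order.
Count unordered pairs where one element is strictly below the other.
Examples: {v0,v3}, {v0,v6}, {v0,v9}, {v1,v3}, ...
Total comparable pairs: 21


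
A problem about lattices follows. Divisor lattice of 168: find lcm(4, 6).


In a divisor lattice, join = lcm (least common multiple).
gcd(4,6) = 2
lcm(4,6) = 4*6/gcd = 24/2 = 12


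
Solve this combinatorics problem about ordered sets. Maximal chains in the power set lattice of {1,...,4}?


A maximal chain goes from the minimum element to a maximal element via cover relations.
Counting all min-to-max paths in the cover graph.
Total maximal chains: 24


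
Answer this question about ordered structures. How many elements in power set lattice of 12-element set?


Power set = 2^n.
2^12 = 4096


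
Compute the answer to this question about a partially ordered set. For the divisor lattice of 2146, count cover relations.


A cover relation a -< b holds when a < b with no c strictly between.
Cover relations:
  1 -< 2
  1 -< 29
  1 -< 37
  2 -< 58
  2 -< 74
  29 -< 58
  29 -< 1073
  37 -< 74
  ...4 more
Total: 12


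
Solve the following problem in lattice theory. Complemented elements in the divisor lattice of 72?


An element a is complemented if some b has a meet b = bottom, a join b = top.
a is complemented iff gcd(a, n/a)=1, i.e. a is a unitary divisor of 72.
Complemented elements: 1, 8, 9, 72
Count: 4


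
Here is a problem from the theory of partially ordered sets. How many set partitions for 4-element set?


B(n) = number of set partitions of an n-element set.
B(n) satisfies the recurrence: B(n+1) = sum_k C(n,k)*B(k).
B(4) = 15


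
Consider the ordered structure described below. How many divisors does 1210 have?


Divisors of 1210: [1, 2, 5, 10, 11, 22, 55, 110, 121, 242, 605, 1210]
Count: 12


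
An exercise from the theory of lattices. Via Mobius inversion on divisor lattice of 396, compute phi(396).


phi(n) = n * prod_{p|n} (1 - 1/p).
Prime divisors of 396: [2, 3, 11]
phi(396) = 396 * (1 - 1/2) * (1 - 1/3) * (1 - 1/11)
phi(396) = 120


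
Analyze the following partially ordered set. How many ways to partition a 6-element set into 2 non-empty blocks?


S(n,k) = k*S(n-1,k) + S(n-1,k-1).
S(5,2) = 15, S(5,1) = 1
S(6,2) = 2*15 + 1 = 30 + 1
S(6,2) = 31


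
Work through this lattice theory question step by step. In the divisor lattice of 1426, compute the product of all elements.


Divisors of 1426: [1, 2, 23, 31, 46, 62, 713, 1426]
Product = n^(d(n)/2) = 1426^(8/2)
Product = 4135024642576


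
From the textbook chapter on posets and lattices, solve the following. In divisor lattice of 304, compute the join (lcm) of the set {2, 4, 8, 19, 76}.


In a divisor lattice, join = lcm (least common multiple).
Compute lcm iteratively: start with first element, then lcm(current, next).
Elements: [2, 4, 8, 19, 76]
lcm(2,4) = 4
lcm(4,8) = 8
lcm(8,19) = 152
lcm(152,76) = 152
Final lcm = 152


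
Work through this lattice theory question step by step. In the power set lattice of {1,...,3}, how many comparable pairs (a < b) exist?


A comparable pair {a,b} has a < b or b < a in the order.
Count unordered pairs where one element is strictly below the other.
Examples: {{},{1}}, {{},{2}}, {{},{3}}, {{},{1,2}}, ...
Total comparable pairs: 19


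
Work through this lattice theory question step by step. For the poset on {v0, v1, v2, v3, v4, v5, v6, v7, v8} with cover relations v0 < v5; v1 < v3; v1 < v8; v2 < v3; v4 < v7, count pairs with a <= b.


The order relation is {(a,b) : a <= b}, reflexive so it includes (a,a).
Examples: (v0,v0), (v0,v5), (v1,v1), (v1,v3), (v1,v8), ...
Total ordered pairs: 14


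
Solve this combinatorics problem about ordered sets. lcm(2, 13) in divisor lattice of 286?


Join=lcm.
gcd(2,13)=1
lcm=26


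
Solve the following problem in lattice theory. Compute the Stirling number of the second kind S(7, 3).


S(n,k) = k*S(n-1,k) + S(n-1,k-1).
S(6,3) = 90, S(6,2) = 31
S(7,3) = 3*90 + 31 = 270 + 31
S(7,3) = 301


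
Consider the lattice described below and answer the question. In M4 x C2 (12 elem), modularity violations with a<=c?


Modular law: if a <= c then a v (b ^ c) = (a v b) ^ c.
Check all triples (a,b,c) with a <= c among 12 elements.
This lattice is modular (diamonds M_m and their chain-products are modular).
Total violating triples: 0


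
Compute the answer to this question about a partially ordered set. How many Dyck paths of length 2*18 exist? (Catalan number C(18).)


C(n) = C(2n, n) / (n+1).
C(36, 18) = 9075135300
C(18) = 9075135300 / 19 = 477638700


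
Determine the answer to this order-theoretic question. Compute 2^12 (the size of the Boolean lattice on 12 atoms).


Power set = 2^n.
2^12 = 4096


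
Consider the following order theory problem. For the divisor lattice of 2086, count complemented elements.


An element a is complemented if some b has a meet b = bottom, a join b = top.
a is complemented iff gcd(a, n/a)=1, i.e. a is a unitary divisor of 2086.
Complemented elements: 1, 2, 7, 14, 149, 298, ... (2 more)
Count: 8


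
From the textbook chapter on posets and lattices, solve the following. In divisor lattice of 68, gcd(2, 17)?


Meet=gcd.
gcd(2,17)=1


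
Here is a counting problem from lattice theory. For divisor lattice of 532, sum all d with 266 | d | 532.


Interval [266,532] in divisors of 532: [266, 532]
Sum = 798


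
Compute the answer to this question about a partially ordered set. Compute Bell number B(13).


B(n) = number of set partitions of an n-element set.
B(n) satisfies the recurrence: B(n+1) = sum_k C(n,k)*B(k).
B(13) = 27644437


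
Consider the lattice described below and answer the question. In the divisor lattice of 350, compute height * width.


Height = length of longest chain minus 1; width = size of largest antichain.
A maximum chain: 1 | 7 | 35 | 175 | 350  (height 4).
A maximum antichain: {10, 14, 25, 35}  (width 4).
Product = 4 * 4 = 16


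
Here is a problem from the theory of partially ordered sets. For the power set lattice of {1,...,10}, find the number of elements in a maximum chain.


A chain is a totally ordered subset; we count the number of elements in a maximum chain.
Compute, for each element x, the size of the longest chain ending at x:
  {}: 1
  {1}: 2
  {2}: 2
  {3}: 2
  {4}: 2
  {5}: 2
  ...
A maximum chain: {} < {1} < {1,2} < {1,2,3} < {1,2,3,4} < {1,2,3,4,5} < {1,2,3,4,5,6} < {1,2,3,4,5,6,7} < {1,2,3,4,5,6,7,8} < {1,2,3,4,5,6,7,8,9} < {1,2,3,4,5,6,7,8,9,10}
Number of elements in the longest chain: 11


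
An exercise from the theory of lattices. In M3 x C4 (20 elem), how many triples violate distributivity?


Distributive law: a ^ (b v c) = (a ^ b) v (a ^ c).
Check all 20^3 = 8000 ordered triples (a,b,c).
  e.g. a=(a1,0), b=(a2,0), c=(a3,0): lhs=(a1,0) != rhs=(0,0)
  e.g. a=(a1,0), b=(a2,0), c=(a3,1): lhs=(a1,0) != rhs=(0,0)
Total violating triples: 384


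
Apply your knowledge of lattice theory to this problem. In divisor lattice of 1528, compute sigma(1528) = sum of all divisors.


sigma(n) = sum of divisors.
Divisors of 1528: [1, 2, 4, 8, 191, 382, 764, 1528]
Sum = 2880


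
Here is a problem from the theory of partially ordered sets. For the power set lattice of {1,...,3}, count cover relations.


A cover relation a -< b holds when a < b with no c strictly between.
Cover relations:
  {} -< {1}
  {} -< {2}
  {} -< {3}
  {1} -< {1,2}
  {1} -< {1,3}
  {2} -< {1,2}
  {2} -< {2,3}
  {3} -< {1,3}
  ...4 more
Total: 12


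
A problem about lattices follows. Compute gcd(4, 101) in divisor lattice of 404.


In a divisor lattice, meet = gcd (greatest common divisor).
By Euclidean algorithm or factoring: gcd(4,101) = 1


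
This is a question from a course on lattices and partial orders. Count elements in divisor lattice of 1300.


Divisors of 1300: [1, 2, 4, 5, 10, 13, 20, 25, 26, 50, 52, 65, 100, 130, 260, 325, 650, 1300]
Count: 18


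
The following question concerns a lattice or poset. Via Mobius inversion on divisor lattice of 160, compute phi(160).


phi(n) = n * prod_{p|n} (1 - 1/p).
Prime divisors of 160: [2, 5]
phi(160) = 160 * (1 - 1/2) * (1 - 1/5)
phi(160) = 64


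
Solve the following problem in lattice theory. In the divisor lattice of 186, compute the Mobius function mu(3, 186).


In a divisor lattice, mu(a,b) = mu(b/a) where mu is the classical Mobius function.
b/a = 186/3 = 62
Prime factorization of 62: primes [2, 31]
62 is squarefree with 2 prime factor(s), so mu(62) = (-1)^2 = 1


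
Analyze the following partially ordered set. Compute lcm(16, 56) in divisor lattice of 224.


In a divisor lattice, join = lcm (least common multiple).
gcd(16,56) = 8
lcm(16,56) = 16*56/gcd = 896/8 = 112


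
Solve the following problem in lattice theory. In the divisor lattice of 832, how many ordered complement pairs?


Complement pair (a,b): a meet b = bottom, a join b = top.
Here: gcd(a,b)=1 and lcm(a,b)=832, i.e. a*b=832 with a,b coprime.
Pairs found: (1,832), (13,64), (64,13), (832,1)
Total ordered pairs: 4


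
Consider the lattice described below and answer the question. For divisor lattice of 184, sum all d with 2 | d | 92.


Interval [2,92] in divisors of 184: [2, 4, 46, 92]
Sum = 144


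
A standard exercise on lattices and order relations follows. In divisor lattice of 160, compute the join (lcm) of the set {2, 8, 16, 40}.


In a divisor lattice, join = lcm (least common multiple).
Compute lcm iteratively: start with first element, then lcm(current, next).
Elements: [2, 8, 16, 40]
lcm(2,8) = 8
lcm(8,16) = 16
lcm(16,40) = 80
Final lcm = 80


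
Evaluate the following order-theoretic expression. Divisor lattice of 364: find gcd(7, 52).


In a divisor lattice, meet = gcd (greatest common divisor).
By Euclidean algorithm or factoring: gcd(7,52) = 1


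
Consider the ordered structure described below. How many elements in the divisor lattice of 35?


Divisors of 35: [1, 5, 7, 35]
Count: 4


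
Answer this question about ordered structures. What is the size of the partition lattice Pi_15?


B(n) = number of set partitions of an n-element set.
B(n) satisfies the recurrence: B(n+1) = sum_k C(n,k)*B(k).
B(15) = 1382958545


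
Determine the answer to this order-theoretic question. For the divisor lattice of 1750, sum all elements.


sigma(n) = sum of divisors.
Divisors of 1750: [1, 2, 5, 7, 10, 14, 25, 35, 50, 70, 125, 175, 250, 350, 875, 1750]
Sum = 3744


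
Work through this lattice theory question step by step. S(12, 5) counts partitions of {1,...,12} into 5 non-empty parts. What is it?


S(n,k) = k*S(n-1,k) + S(n-1,k-1).
S(11,5) = 246730, S(11,4) = 145750
S(12,5) = 5*246730 + 145750 = 1233650 + 145750
S(12,5) = 1379400


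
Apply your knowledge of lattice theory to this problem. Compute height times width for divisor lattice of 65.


Height = length of longest chain minus 1; width = size of largest antichain.
A maximum chain: 1 | 13 | 65  (height 2).
A maximum antichain: {5, 13}  (width 2).
Product = 2 * 2 = 4


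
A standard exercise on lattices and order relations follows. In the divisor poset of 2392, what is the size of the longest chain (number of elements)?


A chain is a totally ordered subset; we count the number of elements in a maximum chain.
Compute, for each element x, the size of the longest chain ending at x:
  1: 1
  2: 2
  13: 2
  23: 2
  4: 3
  8: 4
  ...
A maximum chain: 1 < 2 < 4 < 8 < 104 < 2392
Number of elements in the longest chain: 6


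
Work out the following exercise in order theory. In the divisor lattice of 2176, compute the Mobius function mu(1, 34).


In a divisor lattice, mu(a,b) = mu(b/a) where mu is the classical Mobius function.
b/a = 34/1 = 34
Prime factorization of 34: primes [2, 17]
34 is squarefree with 2 prime factor(s), so mu(34) = (-1)^2 = 1


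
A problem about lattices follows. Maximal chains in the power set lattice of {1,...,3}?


A maximal chain goes from the minimum element to a maximal element via cover relations.
Counting all min-to-max paths in the cover graph.
Total maximal chains: 6


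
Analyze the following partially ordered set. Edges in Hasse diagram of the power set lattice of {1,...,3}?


A cover relation a -< b holds when a < b with no c strictly between.
Cover relations:
  {} -< {1}
  {} -< {2}
  {} -< {3}
  {1} -< {1,2}
  {1} -< {1,3}
  {2} -< {1,2}
  {2} -< {2,3}
  {3} -< {1,3}
  ...4 more
Total: 12


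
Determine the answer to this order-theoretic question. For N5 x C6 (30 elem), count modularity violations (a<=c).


Modular law: if a <= c then a v (b ^ c) = (a v b) ^ c.
Check all triples (a,b,c) with a <= c among 30 elements.
  e.g. a=(a,0), b=(c,0), c=(b,0): lhs=(a,0) != rhs=(b,0)
  e.g. a=(a,0), b=(c,1), c=(b,0): lhs=(a,0) != rhs=(b,0)
Total violating triples: 126


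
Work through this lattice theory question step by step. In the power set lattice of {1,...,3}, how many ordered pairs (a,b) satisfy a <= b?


The order relation is {(a,b) : a <= b}, reflexive so it includes (a,a).
Examples: ({},{}), ({},{1,2}), ({},{1,2,3}), ({},{1,3}), ({},{1}), ...
Total ordered pairs: 27


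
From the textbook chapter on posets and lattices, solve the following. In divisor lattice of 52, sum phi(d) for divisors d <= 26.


Divisors of 52 up to 26: [1, 2, 4, 13, 26]
phi values: [1, 1, 2, 12, 12]
Sum = 28


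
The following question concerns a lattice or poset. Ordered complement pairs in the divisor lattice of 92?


Complement pair (a,b): a meet b = bottom, a join b = top.
Here: gcd(a,b)=1 and lcm(a,b)=92, i.e. a*b=92 with a,b coprime.
Pairs found: (1,92), (4,23), (23,4), (92,1)
Total ordered pairs: 4


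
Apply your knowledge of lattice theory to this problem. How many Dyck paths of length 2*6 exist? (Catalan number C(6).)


C(n) = C(2n, n) / (n+1).
C(12, 6) = 924
C(6) = 924 / 7 = 132


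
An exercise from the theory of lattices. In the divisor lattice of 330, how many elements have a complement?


An element a is complemented if some b has a meet b = bottom, a join b = top.
a is complemented iff gcd(a, n/a)=1, i.e. a is a unitary divisor of 330.
Complemented elements: 1, 2, 3, 5, 6, 10, ... (10 more)
Count: 16


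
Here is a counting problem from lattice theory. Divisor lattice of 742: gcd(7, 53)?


Meet=gcd.
gcd(7,53)=1


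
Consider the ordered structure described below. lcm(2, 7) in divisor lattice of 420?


Join=lcm.
gcd(2,7)=1
lcm=14


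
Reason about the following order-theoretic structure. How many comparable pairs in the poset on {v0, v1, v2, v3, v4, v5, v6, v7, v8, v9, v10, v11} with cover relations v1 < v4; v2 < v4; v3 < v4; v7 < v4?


A comparable pair {a,b} has a < b or b < a in the order.
Count unordered pairs where one element is strictly below the other.
Examples: {v1,v4}, {v2,v4}, {v3,v4}, {v4,v7}
Total comparable pairs: 4


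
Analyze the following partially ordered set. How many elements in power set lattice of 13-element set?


Power set = 2^n.
2^13 = 8192


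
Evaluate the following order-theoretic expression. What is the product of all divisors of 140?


Divisors of 140: [1, 2, 4, 5, 7, 10, 14, 20, 28, 35, 70, 140]
Product = n^(d(n)/2) = 140^(12/2)
Product = 7529536000000


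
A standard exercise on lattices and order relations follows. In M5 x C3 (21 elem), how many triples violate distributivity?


Distributive law: a ^ (b v c) = (a ^ b) v (a ^ c).
Check all 21^3 = 9261 ordered triples (a,b,c).
  e.g. a=(a1,0), b=(a2,0), c=(a3,0): lhs=(a1,0) != rhs=(0,0)
  e.g. a=(a1,0), b=(a2,0), c=(a3,1): lhs=(a1,0) != rhs=(0,0)
Total violating triples: 1620


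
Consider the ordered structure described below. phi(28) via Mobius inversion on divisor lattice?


phi(n) = n * prod_{p|n} (1 - 1/p).
Prime divisors of 28: [2, 7]
phi(28) = 28 * (1 - 1/2) * (1 - 1/7)
phi(28) = 12


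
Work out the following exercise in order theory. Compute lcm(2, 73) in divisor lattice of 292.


In a divisor lattice, join = lcm (least common multiple).
gcd(2,73) = 1
lcm(2,73) = 2*73/gcd = 146/1 = 146


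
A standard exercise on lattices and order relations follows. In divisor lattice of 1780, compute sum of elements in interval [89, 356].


Interval [89,356] in divisors of 1780: [89, 178, 356]
Sum = 623


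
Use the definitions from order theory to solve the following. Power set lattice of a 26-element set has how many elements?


Power set = 2^n.
2^26 = 67108864


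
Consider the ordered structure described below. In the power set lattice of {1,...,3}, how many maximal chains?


A maximal chain goes from the minimum element to a maximal element via cover relations.
Counting all min-to-max paths in the cover graph.
Total maximal chains: 6


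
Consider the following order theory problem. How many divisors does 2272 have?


Divisors of 2272: [1, 2, 4, 8, 16, 32, 71, 142, 284, 568, 1136, 2272]
Count: 12


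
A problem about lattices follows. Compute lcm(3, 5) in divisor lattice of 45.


In a divisor lattice, join = lcm (least common multiple).
gcd(3,5) = 1
lcm(3,5) = 3*5/gcd = 15/1 = 15


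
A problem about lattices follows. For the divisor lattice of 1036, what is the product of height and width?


Height = length of longest chain minus 1; width = size of largest antichain.
A maximum chain: 1 | 37 | 259 | 518 | 1036  (height 4).
A maximum antichain: {4, 14, 74, 259}  (width 4).
Product = 4 * 4 = 16


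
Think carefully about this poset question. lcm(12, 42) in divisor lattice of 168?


Join=lcm.
gcd(12,42)=6
lcm=84


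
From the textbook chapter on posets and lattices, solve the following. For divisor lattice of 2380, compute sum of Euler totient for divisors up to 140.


Divisors of 2380 up to 140: [1, 2, 4, 5, 7, 10, 14, 17, 20, 28, 34, 35, 68, 70, 85, 119, 140]
phi values: [1, 1, 2, 4, 6, 4, 6, 16, 8, 12, 16, 24, 32, 24, 64, 96, 48]
Sum = 364


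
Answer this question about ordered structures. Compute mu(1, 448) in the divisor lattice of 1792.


In a divisor lattice, mu(a,b) = mu(b/a) where mu is the classical Mobius function.
b/a = 448/1 = 448
Prime factorization of 448: primes [2, 7]
448 is not squarefree, so mu(448) = 0


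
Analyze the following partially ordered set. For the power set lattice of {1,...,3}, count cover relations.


A cover relation a -< b holds when a < b with no c strictly between.
Cover relations:
  {} -< {1}
  {} -< {2}
  {} -< {3}
  {1} -< {1,2}
  {1} -< {1,3}
  {2} -< {1,2}
  {2} -< {2,3}
  {3} -< {1,3}
  ...4 more
Total: 12


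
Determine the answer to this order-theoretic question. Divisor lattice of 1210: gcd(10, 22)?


Meet=gcd.
gcd(10,22)=2


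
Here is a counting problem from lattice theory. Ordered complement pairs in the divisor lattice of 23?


Complement pair (a,b): a meet b = bottom, a join b = top.
Here: gcd(a,b)=1 and lcm(a,b)=23, i.e. a*b=23 with a,b coprime.
Pairs found: (1,23), (23,1)
Total ordered pairs: 2


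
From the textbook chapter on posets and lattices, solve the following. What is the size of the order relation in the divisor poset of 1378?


The order relation is {(a,b) : a <= b}, reflexive so it includes (a,a).
Examples: (1,1), (1,106), (1,13), (1,1378), (1,2), ...
Total ordered pairs: 27


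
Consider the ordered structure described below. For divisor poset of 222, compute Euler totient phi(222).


phi(n) = n * prod_{p|n} (1 - 1/p).
Prime divisors of 222: [2, 3, 37]
phi(222) = 222 * (1 - 1/2) * (1 - 1/3) * (1 - 1/37)
phi(222) = 72


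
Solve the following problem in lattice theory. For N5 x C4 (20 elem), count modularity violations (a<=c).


Modular law: if a <= c then a v (b ^ c) = (a v b) ^ c.
Check all triples (a,b,c) with a <= c among 20 elements.
  e.g. a=(a,0), b=(c,0), c=(b,0): lhs=(a,0) != rhs=(b,0)
  e.g. a=(a,0), b=(c,1), c=(b,0): lhs=(a,0) != rhs=(b,0)
Total violating triples: 40


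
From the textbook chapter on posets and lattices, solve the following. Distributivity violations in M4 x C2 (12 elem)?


Distributive law: a ^ (b v c) = (a ^ b) v (a ^ c).
Check all 12^3 = 1728 ordered triples (a,b,c).
  e.g. a=(a1,0), b=(a2,0), c=(a3,0): lhs=(a1,0) != rhs=(0,0)
  e.g. a=(a1,0), b=(a2,0), c=(a3,1): lhs=(a1,0) != rhs=(0,0)
Total violating triples: 192


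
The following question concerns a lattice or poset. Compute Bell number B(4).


B(n) = number of set partitions of an n-element set.
B(n) satisfies the recurrence: B(n+1) = sum_k C(n,k)*B(k).
B(4) = 15


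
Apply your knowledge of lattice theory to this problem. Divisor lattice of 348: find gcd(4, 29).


In a divisor lattice, meet = gcd (greatest common divisor).
By Euclidean algorithm or factoring: gcd(4,29) = 1


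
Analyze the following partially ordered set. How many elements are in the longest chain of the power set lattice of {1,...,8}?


A chain is a totally ordered subset; we count the number of elements in a maximum chain.
Compute, for each element x, the size of the longest chain ending at x:
  {}: 1
  {1}: 2
  {2}: 2
  {3}: 2
  {4}: 2
  {5}: 2
  ...
A maximum chain: {} < {1} < {1,2} < {1,2,3} < {1,2,3,4} < {1,2,3,4,5} < {1,2,3,4,5,6} < {1,2,3,4,5,6,7} < {1,2,3,4,5,6,7,8}
Number of elements in the longest chain: 9
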